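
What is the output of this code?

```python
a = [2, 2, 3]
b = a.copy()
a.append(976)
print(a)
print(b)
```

Key concept: list.copy() creates independent copy.
Step by step:
`a = [2, 2, 3]` → a = [2, 2, 3]
`b = a.copy()` → b = [2, 2, 3]
`a.append(976)` → a = [2, 2, 3, 976]
`print(a)` → prints [2, 2, 3, 976]
`print(b)` → prints [2, 2, 3]

Answer:
[2, 2, 3, 976]
[2, 2, 3]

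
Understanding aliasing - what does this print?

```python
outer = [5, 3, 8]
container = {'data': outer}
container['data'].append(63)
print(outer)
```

Key concept: dict holds reference to list.
Step by step:
`outer = [5, 3, 8]` → outer = [5, 3, 8]
`container = {'data': outer}` → container = {'data': [5, 3, 8]}
`container['data'].append(63)` → outer = [5, 3, 8, 63]; container = {'data': [5, 3, 8, 63]}
`print(outer)` → prints [5, 3, 8, 63]

Answer: [5, 3, 8, 63]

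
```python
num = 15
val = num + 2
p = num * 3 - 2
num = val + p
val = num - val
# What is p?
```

Trace:
`num = 15` → num = 15
`val = num + 2` → val = 17
`p = num * 3 - 2` → p = 43
`num = val + p` → num = 60
`val = num - val` → val = 43
So p = 43

Answer: 43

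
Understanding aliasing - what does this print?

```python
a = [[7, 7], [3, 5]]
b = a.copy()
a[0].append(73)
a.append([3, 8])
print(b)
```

Key concept: shallow copy with nested lists.
Step by step:
`a = [[7, 7], [3, 5]]` → a = [[7, 7], [3, 5]]
`b = a.copy()` → b = [[7, 7], [3, 5]]
`a[0].append(73)` → a = [[7, 7, 73], [3, 5]]; b = [[7, 7, 73], [3, 5]]
`a.append([3, 8])` → a = [[7, 7, 73], [3, 5], [3, 8]]
`print(b)` → prints [[7, 7, 73], [3, 5]]

Answer: [[7, 7, 73], [3, 5]]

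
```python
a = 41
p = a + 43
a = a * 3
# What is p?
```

Trace:
`a = 41` → a = 41
`p = a + 43` → p = 84
`a = a * 3` → a = 123
So p = 84

Answer: 84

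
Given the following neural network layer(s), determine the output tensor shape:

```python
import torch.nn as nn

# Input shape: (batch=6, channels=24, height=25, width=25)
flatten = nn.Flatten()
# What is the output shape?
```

Input: (6, 24, 25, 25) -> Output: (6, 15000)

Answer: (6, 15000)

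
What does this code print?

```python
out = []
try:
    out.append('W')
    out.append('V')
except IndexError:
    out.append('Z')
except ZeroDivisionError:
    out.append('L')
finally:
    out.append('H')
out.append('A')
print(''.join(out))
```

Execution trace: 'W' (try body) → 'V' (try body, no exception) → 'H' (finally) → 'A' (after the try/except). Output: WVHA

Answer: WVHA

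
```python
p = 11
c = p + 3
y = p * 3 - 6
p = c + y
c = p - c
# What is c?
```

Trace:
`p = 11` → p = 11
`c = p + 3` → c = 14
`y = p * 3 - 6` → y = 27
`p = c + y` → p = 41
`c = p - c` → c = 27
So c = 27

Answer: 27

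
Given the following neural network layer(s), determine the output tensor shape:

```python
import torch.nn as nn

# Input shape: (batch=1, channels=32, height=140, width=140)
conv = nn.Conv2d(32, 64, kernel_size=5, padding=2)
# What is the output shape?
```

Input: (1, 32, 140, 140) -> Output: (1, 64, 140, 140)

Answer: (1, 64, 140, 140)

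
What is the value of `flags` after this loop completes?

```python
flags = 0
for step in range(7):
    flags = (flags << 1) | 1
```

Build 7 consecutive 1-bits: 0b1111111
`flags` takes the values: 0 → 1 → 3 → 7 → 15 → 31 → 63 → 127

Answer: 127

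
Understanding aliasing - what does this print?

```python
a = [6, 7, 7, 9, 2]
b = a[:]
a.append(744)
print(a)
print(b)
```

Key concept: slice [:] creates copy.
Step by step:
`a = [6, 7, 7, 9, 2]` → a = [6, 7, 7, 9, 2]
`b = a[:]` → b = [6, 7, 7, 9, 2]
`a.append(744)` → a = [6, 7, 7, 9, 2, 744]
`print(a)` → prints [6, 7, 7, 9, 2, 744]
`print(b)` → prints [6, 7, 7, 9, 2]

Answer:
[6, 7, 7, 9, 2, 744]
[6, 7, 7, 9, 2]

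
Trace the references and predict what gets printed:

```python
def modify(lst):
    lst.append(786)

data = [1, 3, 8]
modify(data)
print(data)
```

Key concept: function modifies passed list.
Step by step:
`data = [1, 3, 8]` → data = [1, 3, 8]
`modify(data)` → data = [1, 3, 8, 786]
`print(data)` → prints [1, 3, 8, 786]

Answer: [1, 3, 8, 786]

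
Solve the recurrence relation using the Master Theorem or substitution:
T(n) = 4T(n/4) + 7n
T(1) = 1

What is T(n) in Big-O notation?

By Master Theorem: a=4, b=4, f(n)=7n. Since log_4(4) = 1 and f(n) = Θ(n^1), Case 2 applies. T(n) = O(n log n).

Answer: O(n log n)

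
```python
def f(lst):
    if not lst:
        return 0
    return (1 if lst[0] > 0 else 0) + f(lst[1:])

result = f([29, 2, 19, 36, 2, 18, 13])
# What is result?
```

Count of positive elements in [29, 2, 19, 36, 2, 18, 13] = 7

Answer: 7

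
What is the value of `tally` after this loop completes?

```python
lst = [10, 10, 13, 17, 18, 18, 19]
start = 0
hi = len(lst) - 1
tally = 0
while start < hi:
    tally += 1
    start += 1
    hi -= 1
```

Iterations until pointers meet (list length 7)
`tally` takes the values: 0 → 1 → 2 → 3

Answer: 3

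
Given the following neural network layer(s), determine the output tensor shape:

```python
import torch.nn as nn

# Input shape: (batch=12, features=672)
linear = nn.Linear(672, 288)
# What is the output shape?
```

Input: (12, 672) -> Output: (12, 288)

Answer: (12, 288)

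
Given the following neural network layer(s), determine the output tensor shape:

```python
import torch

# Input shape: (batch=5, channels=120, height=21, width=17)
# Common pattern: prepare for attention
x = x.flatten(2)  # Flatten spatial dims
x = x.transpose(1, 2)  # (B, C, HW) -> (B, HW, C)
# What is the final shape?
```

Input: (5, 120, 21, 17) -> after flatten(2): (5, 120, 357) -> Output: (5, 357, 120)

Answer: (5, 357, 120)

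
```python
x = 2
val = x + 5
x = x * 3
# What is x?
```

Trace:
`x = 2` → x = 2
`val = x + 5` → val = 7
`x = x * 3` → x = 6
So x = 6

Answer: 6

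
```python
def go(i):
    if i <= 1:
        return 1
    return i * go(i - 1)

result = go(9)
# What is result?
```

go(9) = 9 * 8 * 7 * 6 * 5 * 4 * 3 * 2 * 1 = 362880

Answer: 362880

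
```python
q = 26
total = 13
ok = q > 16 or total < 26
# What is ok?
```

Trace:
`q = 26` → q = 26
`total = 13` → total = 13
`ok = q > 16 or total < 26` → ok = True
So ok = True

Answer: True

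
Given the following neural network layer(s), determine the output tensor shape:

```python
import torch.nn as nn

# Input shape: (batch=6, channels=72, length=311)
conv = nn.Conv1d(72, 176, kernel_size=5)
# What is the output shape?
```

Input: (6, 72, 311) -> Output: (6, 176, 307)

Answer: (6, 176, 307)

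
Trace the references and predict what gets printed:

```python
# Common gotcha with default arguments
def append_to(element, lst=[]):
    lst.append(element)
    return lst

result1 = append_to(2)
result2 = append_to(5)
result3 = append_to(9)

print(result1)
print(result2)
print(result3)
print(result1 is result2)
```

Key concept: mutable default argument gotcha.
Step by step:
`result1 = append_to(2)` → result1 = [2]
`result2 = append_to(5)` → result1 = [2, 5] (same object as result2); result2 = [2, 5] (same object as result1)
`result3 = append_to(9)` → result1 = [2, 5, 9] (same object as result2, result3); result2 = [2, 5, 9] (same object as result1, result3); result3 = [2, 5, 9] (same object as result1, result2)
`print(result1)` → prints [2, 5, 9]
`print(result2)` → prints [2, 5, 9]
`print(result3)` → prints [2, 5, 9]
`print(result1 is result2)` → prints True

Answer:
[2, 5, 9]
[2, 5, 9]
[2, 5, 9]
True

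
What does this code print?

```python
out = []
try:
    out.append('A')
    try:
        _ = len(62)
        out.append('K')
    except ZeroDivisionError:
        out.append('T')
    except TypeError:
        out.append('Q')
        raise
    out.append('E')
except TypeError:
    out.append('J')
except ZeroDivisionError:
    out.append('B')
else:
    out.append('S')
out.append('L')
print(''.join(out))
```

Execution trace: 'A' (try body) → 'Q' (inner except TypeError) → 'J' (except TypeError) → 'L' (after the try/except). Output: AQJL

Answer: AQJL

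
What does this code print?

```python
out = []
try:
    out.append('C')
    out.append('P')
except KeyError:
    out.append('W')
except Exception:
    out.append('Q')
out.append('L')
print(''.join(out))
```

Execution trace: 'C' (try body) → 'P' (try body, no exception) → 'L' (after the try/except). Output: CPL

Answer: CPL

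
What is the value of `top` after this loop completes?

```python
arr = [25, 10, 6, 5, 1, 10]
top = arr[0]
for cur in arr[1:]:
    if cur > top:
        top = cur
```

Maximum of [25, 10, 6, 5, 1, 10]
`top` takes the values: 25

Answer: 25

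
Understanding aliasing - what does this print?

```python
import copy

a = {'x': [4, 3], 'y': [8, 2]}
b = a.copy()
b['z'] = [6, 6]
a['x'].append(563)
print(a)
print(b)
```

Key concept: shallow copy of dict with mutable values.
Step by step:
`a = {'x': [4, 3], 'y': [8, 2]}` → a = {'x': [4, 3], 'y': [8, 2]}
`b = a.copy()` → b = {'x': [4, 3], 'y': [8, 2]}
`b['z'] = [6, 6]` → b = {'x': [4, 3], 'y': [8, 2], 'z': [6, 6]}
`a['x'].append(563)` → a = {'x': [4, 3, 563], 'y': [8, 2]}; b = {'x': [4, 3, 563], 'y': [8, 2], 'z': [6, 6]}
`print(a)` → prints {'x': [4, 3, 563], 'y': [8, 2]}
`print(b)` → prints {'x': [4, 3, 563], 'y': [8, 2], 'z': [6, 6]}

Answer:
{'x': [4, 3, 563], 'y': [8, 2]}
{'x': [4, 3, 563], 'y': [8, 2], 'z': [6, 6]}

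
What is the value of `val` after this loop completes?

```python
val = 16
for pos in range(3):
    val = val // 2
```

Halve 3 times: 16 // 2^3 = 2
`val` takes the values: 16 → 8 → 4 → 2

Answer: 2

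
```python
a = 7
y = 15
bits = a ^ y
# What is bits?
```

Trace:
`a = 7` → a = 7
`y = 15` → y = 15
`bits = a ^ y` → bits = 8
So bits = 8

Answer: 8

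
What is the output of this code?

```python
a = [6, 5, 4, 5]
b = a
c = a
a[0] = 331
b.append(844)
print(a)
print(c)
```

Key concept: multiple aliases.
Step by step:
`a = [6, 5, 4, 5]` → a = [6, 5, 4, 5]
`b = a` → b = [6, 5, 4, 5] (same object as a)
`c = a` → c = [6, 5, 4, 5] (same object as a, b)
`a[0] = 331` → a = [331, 5, 4, 5] (same object as b, c); b = [331, 5, 4, 5] (same object as a, c); c = [331, 5, 4, 5] (same object as a, b)
`b.append(844)` → a = [331, 5, 4, 5, 844] (same object as b, c); b = [331, 5, 4, 5, 844] (same object as a, c); c = [331, 5, 4, 5, 844] (same object as a, b)
`print(a)` → prints [331, 5, 4, 5, 844]
`print(c)` → prints [331, 5, 4, 5, 844]

Answer:
[331, 5, 4, 5, 844]
[331, 5, 4, 5, 844]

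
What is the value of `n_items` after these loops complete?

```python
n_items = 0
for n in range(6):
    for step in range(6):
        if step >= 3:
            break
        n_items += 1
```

Inner breaks at 3, outer runs 6 times
`n_items` takes the values: 0 → 1 → 2 → 3 → 4 → 5 → 6 → 7 → 8 → 9 → 10 → 11 → 12 → 13 → 14 → 15 → 16 → 17 → 18

Answer: 18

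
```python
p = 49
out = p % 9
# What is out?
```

Trace:
`p = 49` → p = 49
`out = p % 9` → out = 4
So out = 4

Answer: 4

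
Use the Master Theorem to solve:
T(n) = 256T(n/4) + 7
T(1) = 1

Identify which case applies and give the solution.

a=256, b=4, f(n)=7. log_4(256) = 4. Since c=0 < 4, Case 1 applies: T(n) = Θ(n^log_b(a)) = O(n^4).

Answer: O(n^4) - Case 1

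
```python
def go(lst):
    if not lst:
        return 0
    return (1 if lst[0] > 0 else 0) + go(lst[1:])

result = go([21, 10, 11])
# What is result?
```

Count of positive elements in [21, 10, 11] = 3

Answer: 3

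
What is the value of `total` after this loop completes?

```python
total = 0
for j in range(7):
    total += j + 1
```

Start at 0, add 1 to 7 = 28
`total` takes the values: 0 → 1 → 3 → 6 → 10 → 15 → 21 → 28

Answer: 28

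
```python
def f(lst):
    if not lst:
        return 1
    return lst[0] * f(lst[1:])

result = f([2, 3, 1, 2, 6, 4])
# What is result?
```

Product over [2, 3, 1, 2, 6, 4] = 2 * 3 * 1 * 2 * 6 * 4 = 288

Answer: 288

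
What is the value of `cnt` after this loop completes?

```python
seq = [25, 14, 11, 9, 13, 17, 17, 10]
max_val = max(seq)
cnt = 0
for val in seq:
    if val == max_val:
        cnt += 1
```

Count of max value 25 in [25, 14, 11, 9, 13, 17, 17, 10]
`cnt` takes the values: 0 → 1

Answer: 1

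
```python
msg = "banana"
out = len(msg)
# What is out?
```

Trace:
`msg = "banana"` → msg = 'banana'
`out = len(msg)` → out = 6
So out = 6

Answer: 6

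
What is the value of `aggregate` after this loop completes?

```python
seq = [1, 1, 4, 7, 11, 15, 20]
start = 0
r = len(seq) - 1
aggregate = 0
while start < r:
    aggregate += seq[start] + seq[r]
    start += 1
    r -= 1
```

Sum of pairs from ends
`aggregate` takes the values: 0 → 21 → 37 → 52

Answer: 52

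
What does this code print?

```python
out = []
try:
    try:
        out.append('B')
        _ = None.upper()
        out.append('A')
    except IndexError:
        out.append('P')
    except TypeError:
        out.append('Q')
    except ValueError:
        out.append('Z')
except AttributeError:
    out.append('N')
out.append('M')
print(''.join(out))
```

Execution trace: 'B' (try body) → 'N' (outer except AttributeError) → 'M' (after the try/except). Output: BNM

Answer: BNM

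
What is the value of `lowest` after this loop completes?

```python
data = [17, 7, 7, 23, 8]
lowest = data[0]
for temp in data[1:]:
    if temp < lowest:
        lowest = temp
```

Minimum of [17, 7, 7, 23, 8]
`lowest` takes the values: 17 → 7

Answer: 7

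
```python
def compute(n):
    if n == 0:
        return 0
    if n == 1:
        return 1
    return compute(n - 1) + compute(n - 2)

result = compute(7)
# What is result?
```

Build up from base cases: compute(0)=0, compute(1)=1, compute(2)=1, compute(3)=2, compute(4)=3, compute(5)=5, compute(6)=8, ..., compute(7)=13

Answer: 13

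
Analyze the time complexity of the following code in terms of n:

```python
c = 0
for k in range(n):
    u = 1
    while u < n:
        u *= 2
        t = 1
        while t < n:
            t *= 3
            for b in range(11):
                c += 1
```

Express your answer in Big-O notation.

Each loop level contributes: n × log n × log n × 1. Multiplying the contributions gives O(n log² n).

Answer: O(n log² n)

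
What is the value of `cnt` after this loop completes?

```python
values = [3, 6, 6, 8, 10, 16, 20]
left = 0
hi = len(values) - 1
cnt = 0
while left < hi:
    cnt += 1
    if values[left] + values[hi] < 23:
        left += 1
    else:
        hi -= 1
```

Steps to find pair summing to 23
`cnt` takes the values: 0 → 1 → 2 → 3 → 4 → 5 → 6

Answer: 6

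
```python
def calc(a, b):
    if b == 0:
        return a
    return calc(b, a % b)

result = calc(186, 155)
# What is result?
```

calc(186, 155) -> calc(155, 31) -> calc(31, 0) -> 31

Answer: 31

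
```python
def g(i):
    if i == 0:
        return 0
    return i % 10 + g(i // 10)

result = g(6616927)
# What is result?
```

Sum of digits of 6616927: 7 + 2 + 9 + 6 + 1 + 6 + 6 = 37

Answer: 37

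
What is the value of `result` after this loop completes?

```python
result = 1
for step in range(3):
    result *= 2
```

2^3 = 8
`result` takes the values: 1 → 2 → 4 → 8

Answer: 8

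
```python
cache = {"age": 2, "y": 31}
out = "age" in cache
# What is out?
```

Trace:
`cache = {"age": 2, "y": 31}` → cache = {'age': 2, 'y': 31}
`out = "age" in cache` → out = True
So out = True

Answer: True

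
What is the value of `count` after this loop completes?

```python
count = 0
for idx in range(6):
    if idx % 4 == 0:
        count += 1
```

Count numbers divisible by 4 in range(6)
`count` takes the values: 0 → 1 → 2

Answer: 2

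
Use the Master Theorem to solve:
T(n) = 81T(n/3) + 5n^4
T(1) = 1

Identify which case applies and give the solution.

a=81, b=3, f(n)=5n^4. log_3(81) = 4. Since c=4 = 4, Case 2 applies: T(n) = Θ(n^log_b(a) · log n) = O(n^4 log n).

Answer: O(n^4 log n) - Case 2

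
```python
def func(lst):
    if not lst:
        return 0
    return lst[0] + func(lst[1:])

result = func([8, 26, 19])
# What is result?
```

8 + 26 + 19 + 0 = 53

Answer: 53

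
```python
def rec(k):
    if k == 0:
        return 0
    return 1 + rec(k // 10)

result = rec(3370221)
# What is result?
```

Count of digits of 3370221: 7

Answer: 7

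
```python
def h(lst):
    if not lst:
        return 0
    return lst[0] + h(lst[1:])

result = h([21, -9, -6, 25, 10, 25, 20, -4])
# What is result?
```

21 + (-9) + (-6) + 25 + 10 + 25 + 20 + (-4) + 0 = 82

Answer: 82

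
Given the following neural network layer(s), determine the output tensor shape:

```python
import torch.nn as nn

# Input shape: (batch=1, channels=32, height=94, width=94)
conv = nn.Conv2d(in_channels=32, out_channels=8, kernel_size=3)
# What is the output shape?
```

Input: (1, 32, 94, 94) -> Output: (1, 8, 92, 92)

Answer: (1, 8, 92, 92)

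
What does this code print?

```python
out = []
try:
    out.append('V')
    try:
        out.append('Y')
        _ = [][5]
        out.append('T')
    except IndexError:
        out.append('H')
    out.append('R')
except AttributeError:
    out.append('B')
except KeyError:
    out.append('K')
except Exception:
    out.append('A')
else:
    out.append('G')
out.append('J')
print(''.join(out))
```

Execution trace: 'V' (try body) → 'Y' (inner try body) → 'H' (inner except IndexError) → 'R' (try body, no exception) → 'G' (else) → 'J' (after the try/except). Output: VYHRGJ

Answer: VYHRGJ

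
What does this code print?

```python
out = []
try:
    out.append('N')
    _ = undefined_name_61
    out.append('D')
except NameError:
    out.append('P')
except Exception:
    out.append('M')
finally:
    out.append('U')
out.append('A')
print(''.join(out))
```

Execution trace: 'N' (try body) → 'P' (except NameError) → 'U' (finally) → 'A' (after the try/except). Output: NPUA

Answer: NPUA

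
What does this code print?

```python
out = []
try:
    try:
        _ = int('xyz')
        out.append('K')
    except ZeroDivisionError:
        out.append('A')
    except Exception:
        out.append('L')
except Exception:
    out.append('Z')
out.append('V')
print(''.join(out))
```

Execution trace: 'L' (inner except Exception) → 'V' (after the try/except). Output: LV

Answer: LV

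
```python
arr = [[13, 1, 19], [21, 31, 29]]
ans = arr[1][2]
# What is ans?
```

Trace:
`arr = [[13, 1, 19], [21, 31, 29]]` → arr = [[13, 1, 19], [21, 31, 29]]
`ans = arr[1][2]` → ans = 29
So ans = 29

Answer: 29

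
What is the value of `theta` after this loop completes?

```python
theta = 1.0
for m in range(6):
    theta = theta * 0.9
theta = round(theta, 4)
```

Exponential decay: 1.0 * 0.9^6
`theta` takes the values: 1.0 → 0.9 → 0.81 → 0.729 → 0.6561 → 0.59049 → 0.531441 → 0.5314

Answer: 0.5314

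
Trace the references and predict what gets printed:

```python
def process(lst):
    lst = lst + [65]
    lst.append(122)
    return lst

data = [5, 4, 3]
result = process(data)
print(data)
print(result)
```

Key concept: rebinding parameter vs mutation.
Step by step:
`data = [5, 4, 3]` → data = [5, 4, 3]
`result = process(data)` → result = [5, 4, 3, 65, 122]
`print(data)` → prints [5, 4, 3]
`print(result)` → prints [5, 4, 3, 65, 122]

Answer:
[5, 4, 3]
[5, 4, 3, 65, 122]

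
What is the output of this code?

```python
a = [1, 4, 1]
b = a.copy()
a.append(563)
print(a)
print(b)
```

Key concept: list.copy() creates independent copy.
Step by step:
`a = [1, 4, 1]` → a = [1, 4, 1]
`b = a.copy()` → b = [1, 4, 1]
`a.append(563)` → a = [1, 4, 1, 563]
`print(a)` → prints [1, 4, 1, 563]
`print(b)` → prints [1, 4, 1]

Answer:
[1, 4, 1, 563]
[1, 4, 1]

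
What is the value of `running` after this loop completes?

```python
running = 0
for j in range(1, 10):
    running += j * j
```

Sum of squares 1² to 9² = 285
`running` takes the values: 0 → 1 → 5 → 14 → 30 → 55 → 91 → 140 → 204 → 285

Answer: 285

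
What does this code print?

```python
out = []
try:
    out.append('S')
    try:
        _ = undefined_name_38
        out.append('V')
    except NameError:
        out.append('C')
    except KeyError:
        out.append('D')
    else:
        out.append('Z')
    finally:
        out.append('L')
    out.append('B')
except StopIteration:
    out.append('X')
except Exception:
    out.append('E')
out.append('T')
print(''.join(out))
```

Execution trace: 'S' (try body) → 'C' (inner except NameError) → 'L' (inner finally) → 'B' (try body, no exception) → 'T' (after the try/except). Output: SCLBT

Answer: SCLBT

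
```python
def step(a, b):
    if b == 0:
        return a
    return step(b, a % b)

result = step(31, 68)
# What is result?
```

step(31, 68) -> step(68, 31) -> step(31, 6) -> step(6, 1) -> step(1, 0) -> 1

Answer: 1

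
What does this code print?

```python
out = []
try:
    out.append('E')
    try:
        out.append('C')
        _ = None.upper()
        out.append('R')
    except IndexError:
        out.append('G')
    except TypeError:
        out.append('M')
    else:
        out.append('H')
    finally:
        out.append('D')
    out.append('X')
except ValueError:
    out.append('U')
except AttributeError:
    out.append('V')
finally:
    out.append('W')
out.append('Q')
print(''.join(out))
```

Execution trace: 'E' (try body) → 'C' (inner try body) → 'D' (inner finally) → 'V' (except AttributeError) → 'W' (finally) → 'Q' (after the try/except). Output: ECDVWQ

Answer: ECDVWQ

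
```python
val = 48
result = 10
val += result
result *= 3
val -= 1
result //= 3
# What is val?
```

Trace:
`val = 48` → val = 48
`result = 10` → result = 10
`val += result` → val = 58
`result *= 3` → result = 30
`val -= 1` → val = 57
`result //= 3` → result = 10
So val = 57

Answer: 57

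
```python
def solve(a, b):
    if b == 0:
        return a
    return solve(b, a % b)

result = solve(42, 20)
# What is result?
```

solve(42, 20) -> solve(20, 2) -> solve(2, 0) -> 2

Answer: 2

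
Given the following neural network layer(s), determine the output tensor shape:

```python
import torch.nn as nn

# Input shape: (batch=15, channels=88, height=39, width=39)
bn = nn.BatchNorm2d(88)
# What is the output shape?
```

Input: (15, 88, 39, 39) -> Output: (15, 88, 39, 39)

Answer: (15, 88, 39, 39)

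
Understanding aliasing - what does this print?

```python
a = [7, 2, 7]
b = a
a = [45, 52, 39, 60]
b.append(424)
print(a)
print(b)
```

Key concept: rebinding vs mutation: a is rebound to a new list, b still points at the original.
Step by step:
`a = [7, 2, 7]` → a = [7, 2, 7]
`b = a` → b = [7, 2, 7] (same object as a)
`a = [45, 52, 39, 60]` → a = [45, 52, 39, 60]
`b.append(424)` → b = [7, 2, 7, 424]
`print(a)` → prints [45, 52, 39, 60]
`print(b)` → prints [7, 2, 7, 424]

Answer:
[45, 52, 39, 60]
[7, 2, 7, 424]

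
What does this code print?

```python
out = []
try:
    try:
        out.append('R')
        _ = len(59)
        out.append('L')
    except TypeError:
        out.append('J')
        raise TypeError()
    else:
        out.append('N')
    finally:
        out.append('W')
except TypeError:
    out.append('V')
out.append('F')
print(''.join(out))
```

Execution trace: 'R' (try body) → 'J' (except TypeError) → 'W' (finally) → 'V' (outer except TypeError) → 'F' (after the try/except). Output: RJWVF

Answer: RJWVF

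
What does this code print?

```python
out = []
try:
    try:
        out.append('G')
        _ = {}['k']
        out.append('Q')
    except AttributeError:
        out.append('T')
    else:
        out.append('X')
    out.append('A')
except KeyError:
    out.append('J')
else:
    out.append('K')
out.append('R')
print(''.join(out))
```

Execution trace: 'G' (inner try body) → 'J' (except KeyError) → 'R' (after the try/except). Output: GJR

Answer: GJR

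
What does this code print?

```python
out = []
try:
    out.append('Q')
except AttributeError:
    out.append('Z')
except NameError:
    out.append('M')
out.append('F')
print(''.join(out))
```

Execution trace: 'Q' (try body, no exception) → 'F' (after the try/except). Output: QF

Answer: QF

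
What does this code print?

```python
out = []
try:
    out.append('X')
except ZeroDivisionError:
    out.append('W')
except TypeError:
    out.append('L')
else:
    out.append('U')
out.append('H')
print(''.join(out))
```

Execution trace: 'X' (try body, no exception) → 'U' (else) → 'H' (after the try/except). Output: XUH

Answer: XUH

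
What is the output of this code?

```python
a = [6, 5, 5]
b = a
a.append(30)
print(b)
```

Key concept: basic list aliasing.
Step by step:
`a = [6, 5, 5]` → a = [6, 5, 5]
`b = a` → b = [6, 5, 5] (same object as a)
`a.append(30)` → a = [6, 5, 5, 30] (same object as b); b = [6, 5, 5, 30] (same object as a)
`print(b)` → prints [6, 5, 5, 30]

Answer: [6, 5, 5, 30]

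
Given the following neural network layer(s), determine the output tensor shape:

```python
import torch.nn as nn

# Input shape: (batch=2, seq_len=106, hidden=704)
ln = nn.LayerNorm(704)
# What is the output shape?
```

Input: (2, 106, 704) -> Output: (2, 106, 704)

Answer: (2, 106, 704)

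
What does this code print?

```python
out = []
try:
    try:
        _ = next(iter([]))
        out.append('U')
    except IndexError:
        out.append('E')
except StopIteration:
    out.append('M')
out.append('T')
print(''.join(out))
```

Execution trace: 'M' (outer except StopIteration) → 'T' (after the try/except). Output: MT

Answer: MT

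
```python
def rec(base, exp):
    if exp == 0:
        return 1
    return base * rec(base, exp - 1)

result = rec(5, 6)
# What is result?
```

rec(5, 6) = 5 * 5 * 5 * 5 * 5 * 5 = 15625

Answer: 15625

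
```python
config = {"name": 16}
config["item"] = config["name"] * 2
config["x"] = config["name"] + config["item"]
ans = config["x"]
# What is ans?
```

Trace:
`config = {"name": 16}` → config = {'name': 16}
`config["item"] = config["name"] * 2` → config = {'name': 16, 'item': 32}
`config["x"] = config["name"] + config["item"]` → config = {'name': 16, 'item': 32, 'x': 48}
`ans = config["x"]` → ans = 48
So ans = 48

Answer: 48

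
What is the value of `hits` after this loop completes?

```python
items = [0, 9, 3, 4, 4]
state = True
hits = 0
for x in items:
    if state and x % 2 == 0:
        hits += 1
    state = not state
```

Count even values at even positions
`hits` takes the values: 0 → 1 → 2

Answer: 2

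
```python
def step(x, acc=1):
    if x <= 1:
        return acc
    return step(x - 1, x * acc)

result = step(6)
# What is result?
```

Accumulator trace (n, acc): (6, 1) -> (5, 6) -> (4, 30) -> (3, 120) -> (2, 360) -> (1, 720) -> return 720

Answer: 720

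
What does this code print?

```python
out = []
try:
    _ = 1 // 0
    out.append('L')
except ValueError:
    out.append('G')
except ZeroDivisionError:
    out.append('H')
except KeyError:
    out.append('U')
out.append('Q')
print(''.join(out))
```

Execution trace: 'H' (except ZeroDivisionError) → 'Q' (after the try/except). Output: HQ

Answer: HQ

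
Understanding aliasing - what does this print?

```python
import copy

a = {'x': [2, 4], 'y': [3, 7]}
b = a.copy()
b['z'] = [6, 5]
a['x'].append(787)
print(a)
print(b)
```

Key concept: shallow copy of dict with mutable values.
Step by step:
`a = {'x': [2, 4], 'y': [3, 7]}` → a = {'x': [2, 4], 'y': [3, 7]}
`b = a.copy()` → b = {'x': [2, 4], 'y': [3, 7]}
`b['z'] = [6, 5]` → b = {'x': [2, 4], 'y': [3, 7], 'z': [6, 5]}
`a['x'].append(787)` → a = {'x': [2, 4, 787], 'y': [3, 7]}; b = {'x': [2, 4, 787], 'y': [3, 7], 'z': [6, 5]}
`print(a)` → prints {'x': [2, 4, 787], 'y': [3, 7]}
`print(b)` → prints {'x': [2, 4, 787], 'y': [3, 7], 'z': [6, 5]}

Answer:
{'x': [2, 4, 787], 'y': [3, 7]}
{'x': [2, 4, 787], 'y': [3, 7], 'z': [6, 5]}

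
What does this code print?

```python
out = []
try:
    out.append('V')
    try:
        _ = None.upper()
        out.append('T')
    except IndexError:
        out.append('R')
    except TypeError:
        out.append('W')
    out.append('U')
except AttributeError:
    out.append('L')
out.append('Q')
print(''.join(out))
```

Execution trace: 'V' (try body) → 'L' (except AttributeError) → 'Q' (after the try/except). Output: VLQ

Answer: VLQ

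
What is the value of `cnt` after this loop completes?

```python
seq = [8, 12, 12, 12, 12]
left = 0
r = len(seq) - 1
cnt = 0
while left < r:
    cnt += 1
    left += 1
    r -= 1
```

Iterations until pointers meet (list length 5)
`cnt` takes the values: 0 → 1 → 2

Answer: 2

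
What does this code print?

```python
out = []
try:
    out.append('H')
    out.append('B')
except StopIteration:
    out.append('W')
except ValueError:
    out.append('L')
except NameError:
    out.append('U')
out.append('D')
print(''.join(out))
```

Execution trace: 'H' (try body) → 'B' (try body, no exception) → 'D' (after the try/except). Output: HBD

Answer: HBD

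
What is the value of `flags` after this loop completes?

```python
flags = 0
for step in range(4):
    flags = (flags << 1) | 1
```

Build 4 consecutive 1-bits: 0b1111
`flags` takes the values: 0 → 1 → 3 → 7 → 15

Answer: 15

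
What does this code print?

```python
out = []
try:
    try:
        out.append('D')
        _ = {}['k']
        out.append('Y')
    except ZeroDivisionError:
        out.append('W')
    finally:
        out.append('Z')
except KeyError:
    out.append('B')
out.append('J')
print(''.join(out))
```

Execution trace: 'D' (inner try body) → 'Z' (inner finally) → 'B' (outer except KeyError) → 'J' (after the try/except). Output: DZBJ

Answer: DZBJ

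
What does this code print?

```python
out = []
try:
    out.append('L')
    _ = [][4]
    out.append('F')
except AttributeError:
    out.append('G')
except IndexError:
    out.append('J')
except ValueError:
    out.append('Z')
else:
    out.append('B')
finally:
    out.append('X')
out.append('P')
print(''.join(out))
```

Execution trace: 'L' (try body) → 'J' (except IndexError) → 'X' (finally) → 'P' (after the try/except). Output: LJXP

Answer: LJXP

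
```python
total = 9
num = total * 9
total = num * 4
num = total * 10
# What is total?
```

Trace:
`total = 9` → total = 9
`num = total * 9` → num = 81
`total = num * 4` → total = 324
`num = total * 10` → num = 3240
So total = 324

Answer: 324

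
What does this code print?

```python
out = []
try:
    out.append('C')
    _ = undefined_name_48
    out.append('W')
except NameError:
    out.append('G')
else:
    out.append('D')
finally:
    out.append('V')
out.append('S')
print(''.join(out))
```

Execution trace: 'C' (try body) → 'G' (except NameError) → 'V' (finally) → 'S' (after the try/except). Output: CGVS

Answer: CGVS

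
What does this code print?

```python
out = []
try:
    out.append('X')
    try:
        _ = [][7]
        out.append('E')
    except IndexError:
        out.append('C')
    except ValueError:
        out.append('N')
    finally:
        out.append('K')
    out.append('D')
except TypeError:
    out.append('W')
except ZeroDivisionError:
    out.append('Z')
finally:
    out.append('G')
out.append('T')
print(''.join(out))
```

Execution trace: 'X' (try body) → 'C' (inner except IndexError) → 'K' (inner finally) → 'D' (try body, no exception) → 'G' (finally) → 'T' (after the try/except). Output: XCKDGT

Answer: XCKDGT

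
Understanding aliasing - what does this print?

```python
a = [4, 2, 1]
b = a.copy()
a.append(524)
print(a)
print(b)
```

Key concept: list.copy() creates independent copy.
Step by step:
`a = [4, 2, 1]` → a = [4, 2, 1]
`b = a.copy()` → b = [4, 2, 1]
`a.append(524)` → a = [4, 2, 1, 524]
`print(a)` → prints [4, 2, 1, 524]
`print(b)` → prints [4, 2, 1]

Answer:
[4, 2, 1, 524]
[4, 2, 1]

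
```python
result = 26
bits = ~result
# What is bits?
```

Trace:
`result = 26` → result = 26
`bits = ~result` → bits = -27
So bits = -27

Answer: -27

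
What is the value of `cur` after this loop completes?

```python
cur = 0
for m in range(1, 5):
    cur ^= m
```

XOR of 1 to 4
`cur` takes the values: 0 → 1 → 3 → 0 → 4

Answer: 4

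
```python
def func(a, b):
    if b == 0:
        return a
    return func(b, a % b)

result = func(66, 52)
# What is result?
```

func(66, 52) -> func(52, 14) -> func(14, 10) -> func(10, 4) -> func(4, 2) -> func(2, 0) -> 2

Answer: 2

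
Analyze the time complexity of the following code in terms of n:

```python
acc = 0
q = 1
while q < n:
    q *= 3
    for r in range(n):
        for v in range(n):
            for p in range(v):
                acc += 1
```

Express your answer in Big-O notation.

Each loop level contributes: log n × n × n × n. Multiplying the contributions gives O(n^3 log n).

Answer: O(n^3 log n)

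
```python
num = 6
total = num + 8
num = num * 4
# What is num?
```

Trace:
`num = 6` → num = 6
`total = num + 8` → total = 14
`num = num * 4` → num = 24
So num = 24

Answer: 24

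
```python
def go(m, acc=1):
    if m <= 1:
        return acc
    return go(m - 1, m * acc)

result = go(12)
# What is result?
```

Accumulator trace (n, acc): (12, 1) -> (11, 12) -> (10, 132) -> (9, 1320) -> (8, 11880) -> (7, 95040) -> (6, 665280) -> (5, 3991680) -> (4, 19958400) -> (3, 79833600) -> (2, 239500800) -> (1, 479001600) -> return 479001600

Answer: 479001600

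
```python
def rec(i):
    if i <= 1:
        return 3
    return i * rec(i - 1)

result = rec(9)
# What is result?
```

rec(9) = 9 * 8 * 7 * 6 * 5 * 4 * 3 * 2 * 3 = 1088640

Answer: 1088640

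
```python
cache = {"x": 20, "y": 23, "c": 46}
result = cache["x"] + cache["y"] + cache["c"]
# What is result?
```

Trace:
`cache = {"x": 20, "y": 23, "c": 46}` → cache = {'x': 20, 'y': 23, 'c': 46}
`result = cache["x"] + cache["y"] + cache["c"]` → result = 89
So result = 89

Answer: 89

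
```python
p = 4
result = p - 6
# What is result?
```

Trace:
`p = 4` → p = 4
`result = p - 6` → result = -2
So result = -2

Answer: -2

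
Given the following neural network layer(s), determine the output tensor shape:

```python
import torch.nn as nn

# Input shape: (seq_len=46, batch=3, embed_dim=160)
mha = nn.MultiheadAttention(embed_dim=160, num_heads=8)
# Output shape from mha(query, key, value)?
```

Input: (46, 3, 160) -> Output: (46, 3, 160)

Answer: (46, 3, 160)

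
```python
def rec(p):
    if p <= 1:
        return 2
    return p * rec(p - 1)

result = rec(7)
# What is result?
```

rec(7) = 7 * 6 * 5 * 4 * 3 * 2 * 2 = 10080

Answer: 10080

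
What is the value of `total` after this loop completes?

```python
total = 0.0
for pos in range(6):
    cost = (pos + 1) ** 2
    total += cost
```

Sum of squared losses 1² + 2² + ... + 6²
`total` takes the values: 0.0 → 1.0 → 5.0 → 14.0 → 30.0 → 55.0 → 91.0

Answer: 91.0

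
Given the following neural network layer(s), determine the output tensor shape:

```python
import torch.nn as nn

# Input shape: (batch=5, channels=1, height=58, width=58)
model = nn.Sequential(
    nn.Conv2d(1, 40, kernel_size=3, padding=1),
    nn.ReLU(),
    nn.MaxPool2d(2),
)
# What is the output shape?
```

Input: (5, 1, 58, 58) -> after Conv2d: (5, 40, 58, 58) -> after ReLU: (5, 40, 58, 58) -> Output: (5, 40, 29, 29)

Answer: (5, 40, 29, 29)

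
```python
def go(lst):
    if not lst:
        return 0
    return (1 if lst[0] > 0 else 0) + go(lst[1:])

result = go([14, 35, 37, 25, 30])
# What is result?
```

Count of positive elements in [14, 35, 37, 25, 30] = 5

Answer: 5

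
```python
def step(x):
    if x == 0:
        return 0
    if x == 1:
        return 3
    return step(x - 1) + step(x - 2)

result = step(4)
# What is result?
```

Build up from base cases: step(0)=0, step(1)=3, step(2)=3, step(3)=6, step(4)=9

Answer: 9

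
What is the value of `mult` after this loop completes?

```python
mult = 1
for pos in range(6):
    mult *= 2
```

2^6 = 64
`mult` takes the values: 1 → 2 → 4 → 8 → 16 → 32 → 64

Answer: 64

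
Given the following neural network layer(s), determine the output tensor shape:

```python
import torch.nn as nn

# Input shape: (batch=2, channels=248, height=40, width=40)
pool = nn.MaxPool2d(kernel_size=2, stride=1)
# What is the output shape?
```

Input: (2, 248, 40, 40) -> Output: (2, 248, 39, 39)

Answer: (2, 248, 39, 39)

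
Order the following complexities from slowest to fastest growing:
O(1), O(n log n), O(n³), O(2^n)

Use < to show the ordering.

Ordered by growth rate: O(1) < O(n log n) < O(n³) < O(2^n)

Answer: O(1) < O(n log n) < O(n³) < O(2^n)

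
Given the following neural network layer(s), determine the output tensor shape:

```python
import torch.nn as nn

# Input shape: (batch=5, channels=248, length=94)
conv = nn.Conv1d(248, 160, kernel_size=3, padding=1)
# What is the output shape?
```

Input: (5, 248, 94) -> Output: (5, 160, 94)

Answer: (5, 160, 94)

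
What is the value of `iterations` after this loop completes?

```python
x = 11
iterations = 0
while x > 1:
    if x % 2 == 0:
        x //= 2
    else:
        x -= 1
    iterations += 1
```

Steps to reduce 11 to 1
`iterations` takes the values: 0 → 1 → 2 → 3 → 4 → 5

Answer: 5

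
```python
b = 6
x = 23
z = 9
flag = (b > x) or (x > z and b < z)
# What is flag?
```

Trace:
`b = 6` → b = 6
`x = 23` → x = 23
`z = 9` → z = 9
`flag = (b > x) or (x > z and b < z)` → flag = True
So flag = True

Answer: True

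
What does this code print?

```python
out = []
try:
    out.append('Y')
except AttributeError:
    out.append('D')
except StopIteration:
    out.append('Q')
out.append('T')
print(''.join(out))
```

Execution trace: 'Y' (try body, no exception) → 'T' (after the try/except). Output: YT

Answer: YT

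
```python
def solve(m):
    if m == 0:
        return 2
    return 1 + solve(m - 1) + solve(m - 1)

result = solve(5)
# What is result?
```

solve(m) = 1 + 2·solve(m-1), solve(0)=2. Closed form: (2+1)·2^5 - 1 = 95.

Answer: 95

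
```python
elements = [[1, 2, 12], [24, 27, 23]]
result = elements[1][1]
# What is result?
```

Trace:
`elements = [[1, 2, 12], [24, 27, 23]]` → elements = [[1, 2, 12], [24, 27, 23]]
`result = elements[1][1]` → result = 27
So result = 27

Answer: 27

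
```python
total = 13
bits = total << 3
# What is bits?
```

Trace:
`total = 13` → total = 13
`bits = total << 3` → bits = 104
So bits = 104

Answer: 104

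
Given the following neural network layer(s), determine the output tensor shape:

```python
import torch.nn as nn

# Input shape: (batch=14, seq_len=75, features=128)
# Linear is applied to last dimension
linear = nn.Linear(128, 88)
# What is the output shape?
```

Input: (14, 75, 128) -> Output: (14, 75, 88)

Answer: (14, 75, 88)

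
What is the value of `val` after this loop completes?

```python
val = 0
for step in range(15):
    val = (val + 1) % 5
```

Increment mod 5, 15 times = 0
`val` takes the values: 0 → 1 → 2 → 3 → 4 → 0 → 1 → 2 → 3 → 4 → 0 → 1 → 2 → 3 → 4 → 0

Answer: 0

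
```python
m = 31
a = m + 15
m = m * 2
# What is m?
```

Trace:
`m = 31` → m = 31
`a = m + 15` → a = 46
`m = m * 2` → m = 62
So m = 62

Answer: 62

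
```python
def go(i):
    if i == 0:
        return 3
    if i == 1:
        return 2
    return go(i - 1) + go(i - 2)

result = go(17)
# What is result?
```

Build up from base cases: go(0)=3, go(1)=2, go(2)=5, go(3)=7, go(4)=12, go(5)=19, go(6)=31, ..., go(17)=6155

Answer: 6155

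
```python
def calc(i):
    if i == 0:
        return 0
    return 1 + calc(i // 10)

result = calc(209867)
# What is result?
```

Count of digits of 209867: 6

Answer: 6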